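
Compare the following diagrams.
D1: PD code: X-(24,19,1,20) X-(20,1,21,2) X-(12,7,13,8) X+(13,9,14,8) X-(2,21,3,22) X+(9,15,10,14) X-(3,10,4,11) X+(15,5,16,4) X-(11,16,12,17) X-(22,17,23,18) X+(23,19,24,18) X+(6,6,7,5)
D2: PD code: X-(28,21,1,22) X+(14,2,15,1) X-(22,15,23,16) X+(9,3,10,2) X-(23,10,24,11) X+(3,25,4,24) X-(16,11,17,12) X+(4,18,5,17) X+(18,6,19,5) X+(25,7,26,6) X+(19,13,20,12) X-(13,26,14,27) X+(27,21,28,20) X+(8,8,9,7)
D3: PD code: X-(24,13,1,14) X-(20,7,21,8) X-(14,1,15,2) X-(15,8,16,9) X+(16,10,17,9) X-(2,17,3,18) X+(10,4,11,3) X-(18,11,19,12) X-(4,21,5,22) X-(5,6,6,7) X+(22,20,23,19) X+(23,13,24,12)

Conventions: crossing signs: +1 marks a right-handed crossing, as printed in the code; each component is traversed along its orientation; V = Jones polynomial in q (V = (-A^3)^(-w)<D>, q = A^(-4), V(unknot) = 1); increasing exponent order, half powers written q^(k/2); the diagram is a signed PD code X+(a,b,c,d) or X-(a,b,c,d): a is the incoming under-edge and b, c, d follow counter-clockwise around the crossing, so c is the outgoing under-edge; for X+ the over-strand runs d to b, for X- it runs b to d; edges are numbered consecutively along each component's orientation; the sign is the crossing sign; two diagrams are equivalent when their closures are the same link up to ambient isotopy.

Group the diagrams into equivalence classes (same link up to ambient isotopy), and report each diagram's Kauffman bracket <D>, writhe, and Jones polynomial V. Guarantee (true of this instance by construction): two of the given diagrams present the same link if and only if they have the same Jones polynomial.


grouping into links: {D1} | {D2} | {D3}
V(D1) = -q^-6 + 2q^-5 - 2q^-4 + 3q^-3 - 3q^-2 + 2q^-1 - 1 + q  (w -2, c 12, <D> = A^-10 - A^-6 + 2A^-2 - 3A^2 + 3A^6 - 2A^10 + 2A^14 - A^18)
D2 (bracket -A^-12 + A^-8 - A^-4 + 2 - A^4 + A^8; 14 crossings at w = +4): V = q - q^2 + 2q^3 - q^4 + q^5 - q^6
V(D3) = -q^-6 + 2q^-5 - 3q^-4 + 4q^-3 - 3q^-2 + 3q^-1 - 2 + q  [12 crossings, <D> = A^-16 - 2A^-12 + 3A^-8 - 3A^-4 + 4 - 3A^4 + 2A^8 - A^12, w = -4]
why: 3 classes among 3 diagrams; unequal V(q) rules out equality


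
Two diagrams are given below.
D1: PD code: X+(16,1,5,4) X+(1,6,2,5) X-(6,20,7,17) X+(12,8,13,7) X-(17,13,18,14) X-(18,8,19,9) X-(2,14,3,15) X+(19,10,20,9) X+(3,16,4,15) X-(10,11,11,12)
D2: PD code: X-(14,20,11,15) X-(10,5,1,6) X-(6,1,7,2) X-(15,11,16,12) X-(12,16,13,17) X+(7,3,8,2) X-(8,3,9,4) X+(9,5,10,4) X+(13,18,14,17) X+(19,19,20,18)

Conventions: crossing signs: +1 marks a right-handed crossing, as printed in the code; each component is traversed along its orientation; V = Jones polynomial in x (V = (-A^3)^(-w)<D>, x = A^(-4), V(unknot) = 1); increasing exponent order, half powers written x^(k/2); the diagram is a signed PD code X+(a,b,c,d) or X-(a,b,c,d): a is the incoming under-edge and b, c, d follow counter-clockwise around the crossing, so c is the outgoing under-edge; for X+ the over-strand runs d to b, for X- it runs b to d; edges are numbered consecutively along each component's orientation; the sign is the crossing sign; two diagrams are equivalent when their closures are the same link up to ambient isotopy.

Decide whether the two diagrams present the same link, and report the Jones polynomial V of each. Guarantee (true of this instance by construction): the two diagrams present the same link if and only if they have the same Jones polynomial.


equivalent: no
V(D1) = x^-2 + 2 + x^2  (w 0, c 10, <D> = A^-8 + 2 + A^8)
V(D2) = x^-3 + x^-2 + x^-1 + 1  (w -2, c 10, <D> = A^-6 + A^-2 + A^2 + A^6)
why: comparing 2 Jones polynomials yields 2 groups


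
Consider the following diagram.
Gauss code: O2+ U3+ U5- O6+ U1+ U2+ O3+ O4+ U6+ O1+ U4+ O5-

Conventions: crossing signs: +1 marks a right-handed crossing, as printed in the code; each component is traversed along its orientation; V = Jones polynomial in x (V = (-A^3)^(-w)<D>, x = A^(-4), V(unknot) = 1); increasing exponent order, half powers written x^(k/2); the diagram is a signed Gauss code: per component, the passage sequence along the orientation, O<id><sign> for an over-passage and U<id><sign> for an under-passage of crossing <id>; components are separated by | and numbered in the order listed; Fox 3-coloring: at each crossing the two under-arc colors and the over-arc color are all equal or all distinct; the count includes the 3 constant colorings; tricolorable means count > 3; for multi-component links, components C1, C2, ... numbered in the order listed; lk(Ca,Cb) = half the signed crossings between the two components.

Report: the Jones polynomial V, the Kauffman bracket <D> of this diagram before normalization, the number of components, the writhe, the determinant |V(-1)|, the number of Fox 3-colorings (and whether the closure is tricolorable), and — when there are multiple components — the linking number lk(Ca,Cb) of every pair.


V = x - x^2 + 2x^3 - x^4 + x^5 - x^6
<D> = -A^-12 + A^-8 - A^-4 + 2 - A^4 + A^8 (w = +4)
1 component over 6 crossings, w = +4
3 Fox colorings among 3^6, |V(-1)| = 7: not tricolorable
why: det 7 = |V(-1)|; not divisible by 3, so not tricolorable


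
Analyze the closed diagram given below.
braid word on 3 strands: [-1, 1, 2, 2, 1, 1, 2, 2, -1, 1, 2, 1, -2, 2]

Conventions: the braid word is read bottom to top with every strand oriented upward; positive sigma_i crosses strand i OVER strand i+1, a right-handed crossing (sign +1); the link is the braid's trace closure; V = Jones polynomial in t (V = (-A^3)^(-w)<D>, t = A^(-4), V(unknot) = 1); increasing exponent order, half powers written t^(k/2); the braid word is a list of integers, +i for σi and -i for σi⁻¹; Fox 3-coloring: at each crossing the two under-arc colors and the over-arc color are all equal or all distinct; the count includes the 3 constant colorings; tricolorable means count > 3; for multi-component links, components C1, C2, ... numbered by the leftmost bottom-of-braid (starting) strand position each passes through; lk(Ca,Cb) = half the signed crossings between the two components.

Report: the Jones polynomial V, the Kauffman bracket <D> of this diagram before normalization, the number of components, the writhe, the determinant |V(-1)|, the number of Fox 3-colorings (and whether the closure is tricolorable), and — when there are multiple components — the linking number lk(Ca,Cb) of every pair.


Jones polynomial: V(t) = t^3 + t^5 - t^8
<D> = -A^-8 + A^4 + A^12; writhe +8
components 1, writhe +8 (14 crossings)
3-colorings: 9 of 3^14, det 3 — tricolorable
note: inverse pairs cancel, leaving σ2 σ2 σ1 σ1 σ2 σ2 σ2 σ1


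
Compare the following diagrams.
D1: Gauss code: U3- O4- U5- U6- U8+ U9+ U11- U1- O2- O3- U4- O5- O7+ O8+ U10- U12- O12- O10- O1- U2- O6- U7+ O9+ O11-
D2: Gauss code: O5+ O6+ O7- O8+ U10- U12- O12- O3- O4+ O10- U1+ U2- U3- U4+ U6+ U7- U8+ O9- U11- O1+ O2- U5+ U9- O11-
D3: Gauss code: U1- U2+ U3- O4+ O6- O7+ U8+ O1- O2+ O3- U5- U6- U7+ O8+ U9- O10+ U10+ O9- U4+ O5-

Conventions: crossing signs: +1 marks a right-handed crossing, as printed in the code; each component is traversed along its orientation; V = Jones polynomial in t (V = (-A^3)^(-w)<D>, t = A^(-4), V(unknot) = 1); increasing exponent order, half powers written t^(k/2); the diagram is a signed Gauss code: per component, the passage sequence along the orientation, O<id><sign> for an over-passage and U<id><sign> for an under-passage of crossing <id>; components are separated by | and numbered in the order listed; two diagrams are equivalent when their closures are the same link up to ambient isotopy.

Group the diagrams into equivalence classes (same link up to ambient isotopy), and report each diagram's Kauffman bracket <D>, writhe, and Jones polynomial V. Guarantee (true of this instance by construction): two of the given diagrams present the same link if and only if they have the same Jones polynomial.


classes: {D1} | {D2} | {D3}
V(D1) = -t^-6 + t^-5 - t^-4 + 2t^-3 - t^-2 + t^-1  [12 crossings, <D> = A^-14 - A^-10 + 2A^-6 - A^-2 + A^2 - A^6, w = -6]
V(D2) = 1  (w -2, c 12, <D> = A^-6)
V(D3) = t^-2 - t^-1 + 1 - t + t^2  [10 crossings, <D> = A^-8 - A^-4 + 1 - A^4 + A^8, w = 0]
note: 3 classes among 3 diagrams; unequal V(t) rules out equality


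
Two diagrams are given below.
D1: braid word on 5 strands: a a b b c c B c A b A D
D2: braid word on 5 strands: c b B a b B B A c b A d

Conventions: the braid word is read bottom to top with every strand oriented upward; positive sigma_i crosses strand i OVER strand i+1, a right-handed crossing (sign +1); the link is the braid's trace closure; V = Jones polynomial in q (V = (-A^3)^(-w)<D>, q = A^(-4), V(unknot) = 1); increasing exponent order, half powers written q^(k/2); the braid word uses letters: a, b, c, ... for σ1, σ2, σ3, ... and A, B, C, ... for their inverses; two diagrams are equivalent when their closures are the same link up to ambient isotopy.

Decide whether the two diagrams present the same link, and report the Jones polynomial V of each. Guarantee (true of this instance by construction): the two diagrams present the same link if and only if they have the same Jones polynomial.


equivalent: no
V(D1) = q - q^2 + 2q^3 - q^4 + q^5 - q^6  (w +4, c 12, <D> = -A^-12 + A^-8 - A^-4 + 2 - A^4 + A^8)
V(D2) = 1  (w +2, c 12, <D> = A^6)
why: 2 values of V(q) split the 2 diagrams


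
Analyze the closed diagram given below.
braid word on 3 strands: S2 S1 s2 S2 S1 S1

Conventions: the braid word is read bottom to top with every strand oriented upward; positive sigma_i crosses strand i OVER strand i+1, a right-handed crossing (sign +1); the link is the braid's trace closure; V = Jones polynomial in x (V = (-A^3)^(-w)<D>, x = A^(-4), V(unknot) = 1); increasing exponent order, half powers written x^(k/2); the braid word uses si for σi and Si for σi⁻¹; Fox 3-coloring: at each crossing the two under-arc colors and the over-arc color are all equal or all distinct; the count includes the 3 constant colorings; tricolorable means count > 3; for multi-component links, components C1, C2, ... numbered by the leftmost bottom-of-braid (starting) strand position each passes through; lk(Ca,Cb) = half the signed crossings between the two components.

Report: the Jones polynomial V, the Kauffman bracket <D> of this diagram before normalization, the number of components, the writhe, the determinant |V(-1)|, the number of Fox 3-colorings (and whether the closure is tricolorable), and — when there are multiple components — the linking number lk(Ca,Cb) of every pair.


V(x) = -x^-4 + x^-3 + x^-1
bracket: A^-8 + 1 - A^4, w = -4
1 component, writhe -4, over 6 crossings
det 3, colorings 9 of 3^6 — tricolorable
observation: the span of V is 3, forcing >= 3 crossings in any diagram


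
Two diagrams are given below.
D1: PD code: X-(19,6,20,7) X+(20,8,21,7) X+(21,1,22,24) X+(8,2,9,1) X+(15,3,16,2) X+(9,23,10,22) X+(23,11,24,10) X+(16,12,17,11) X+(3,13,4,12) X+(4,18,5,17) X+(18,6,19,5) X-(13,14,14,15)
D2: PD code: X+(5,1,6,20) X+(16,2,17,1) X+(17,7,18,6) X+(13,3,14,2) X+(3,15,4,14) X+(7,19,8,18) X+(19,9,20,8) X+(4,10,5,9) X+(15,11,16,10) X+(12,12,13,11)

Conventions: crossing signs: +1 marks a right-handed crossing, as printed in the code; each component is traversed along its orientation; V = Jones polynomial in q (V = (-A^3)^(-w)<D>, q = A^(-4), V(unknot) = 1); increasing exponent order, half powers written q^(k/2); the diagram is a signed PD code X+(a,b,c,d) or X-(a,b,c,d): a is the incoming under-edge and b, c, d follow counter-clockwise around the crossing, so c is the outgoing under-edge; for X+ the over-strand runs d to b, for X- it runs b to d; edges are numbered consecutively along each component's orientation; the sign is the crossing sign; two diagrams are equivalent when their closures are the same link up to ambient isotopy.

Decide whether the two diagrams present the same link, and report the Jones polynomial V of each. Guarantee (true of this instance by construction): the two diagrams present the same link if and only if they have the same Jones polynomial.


equivalent: yes
V(D1) = q^3 + q^5 - q^6 + q^7 - q^8 + q^9 - q^10  (w +8, c 12, <D> = -A^-16 + A^-12 - A^-8 + A^-4 - 1 + A^4 + A^12)
D2 (bracket -A^-10 + A^-6 - A^-2 + A^2 - A^6 + A^10 + A^18; 10 crossings at w = +10): V = q^3 + q^5 - q^6 + q^7 - q^8 + q^9 - q^10
why: Reidemeister moves carry D1 (12 crossings) to D2 (10)


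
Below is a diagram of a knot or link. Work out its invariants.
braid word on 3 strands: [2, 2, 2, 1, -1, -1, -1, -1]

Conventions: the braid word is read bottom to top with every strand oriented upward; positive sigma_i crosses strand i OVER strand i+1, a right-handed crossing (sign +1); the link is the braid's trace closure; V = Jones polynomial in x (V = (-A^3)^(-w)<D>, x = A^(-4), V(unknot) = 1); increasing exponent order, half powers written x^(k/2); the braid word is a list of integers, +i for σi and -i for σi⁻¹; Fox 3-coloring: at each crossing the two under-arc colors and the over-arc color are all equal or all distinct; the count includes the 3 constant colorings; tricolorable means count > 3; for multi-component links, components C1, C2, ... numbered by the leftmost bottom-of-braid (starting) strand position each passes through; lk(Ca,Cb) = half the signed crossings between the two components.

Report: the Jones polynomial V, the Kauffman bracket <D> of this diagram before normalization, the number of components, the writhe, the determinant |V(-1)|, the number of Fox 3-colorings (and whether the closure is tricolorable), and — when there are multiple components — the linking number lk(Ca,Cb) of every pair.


V(x) = -x^-3 + x^-2 - x^-1 + 3 - x + x^2 - x^3
bracket: -A^-12 + A^-8 - A^-4 + 3 - A^4 + A^8 - A^12, w = 0
1 component, writhe 0, over 8 crossings
det 9, colorings 27 of 3^8 — tricolorable
observation: the span of V is 6, forcing >= 6 crossings in any diagram


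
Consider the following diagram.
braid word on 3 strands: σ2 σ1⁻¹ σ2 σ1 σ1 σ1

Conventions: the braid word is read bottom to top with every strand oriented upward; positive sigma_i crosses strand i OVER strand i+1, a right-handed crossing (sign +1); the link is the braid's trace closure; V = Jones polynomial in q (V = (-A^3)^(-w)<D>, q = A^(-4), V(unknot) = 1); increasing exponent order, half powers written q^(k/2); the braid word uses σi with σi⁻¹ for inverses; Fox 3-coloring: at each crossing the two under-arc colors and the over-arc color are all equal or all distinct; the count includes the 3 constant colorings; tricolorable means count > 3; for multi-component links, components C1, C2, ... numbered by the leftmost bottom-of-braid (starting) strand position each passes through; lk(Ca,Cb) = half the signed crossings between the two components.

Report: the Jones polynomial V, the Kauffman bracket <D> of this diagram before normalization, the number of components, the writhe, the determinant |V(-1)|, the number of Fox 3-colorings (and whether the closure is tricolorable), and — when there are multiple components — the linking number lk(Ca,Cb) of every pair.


V = q - q^2 + 2q^3 - q^4 + q^5 - q^6
<D> = -A^-12 + A^-8 - A^-4 + 2 - A^4 + A^8 (w = +4)
1 component over 6 crossings, w = +4
3 Fox colorings among 3^6, |V(-1)| = 7: not tricolorable
why: V spans 5 powers of q: at least 5 crossings in any diagram


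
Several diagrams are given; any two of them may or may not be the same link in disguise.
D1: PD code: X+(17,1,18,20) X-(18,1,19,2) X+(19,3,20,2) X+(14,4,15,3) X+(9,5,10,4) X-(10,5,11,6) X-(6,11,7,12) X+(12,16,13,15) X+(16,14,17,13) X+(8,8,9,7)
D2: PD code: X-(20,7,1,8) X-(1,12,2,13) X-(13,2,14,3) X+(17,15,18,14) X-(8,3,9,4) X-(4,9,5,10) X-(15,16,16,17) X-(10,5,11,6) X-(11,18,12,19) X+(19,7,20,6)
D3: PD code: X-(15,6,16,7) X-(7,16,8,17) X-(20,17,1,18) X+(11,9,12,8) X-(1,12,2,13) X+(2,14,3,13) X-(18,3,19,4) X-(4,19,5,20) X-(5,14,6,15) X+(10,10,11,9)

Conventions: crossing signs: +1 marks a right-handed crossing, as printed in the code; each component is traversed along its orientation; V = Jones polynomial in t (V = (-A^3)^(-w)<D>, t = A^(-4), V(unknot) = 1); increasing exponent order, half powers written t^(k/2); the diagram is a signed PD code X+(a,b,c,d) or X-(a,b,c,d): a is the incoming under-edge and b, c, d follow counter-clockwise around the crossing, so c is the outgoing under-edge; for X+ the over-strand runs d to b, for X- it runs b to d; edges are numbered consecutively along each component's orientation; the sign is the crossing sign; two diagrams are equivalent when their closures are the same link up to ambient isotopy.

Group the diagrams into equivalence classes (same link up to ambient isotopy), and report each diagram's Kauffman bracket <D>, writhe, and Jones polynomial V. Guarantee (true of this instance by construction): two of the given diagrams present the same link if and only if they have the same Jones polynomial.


grouping into links: {D1} | {D2, D3}
V(D1) = t + t^3 - t^4  (w +4, c 10, <D> = -A^-4 + 1 + A^8)
V(D2) = t^-8 - 2t^-7 + t^-6 - 2t^-5 + 2t^-4 + t^-2  [10 crossings, <D> = A^-10 + 2A^-2 - 2A^2 + A^6 - 2A^10 + A^14, w = -6]
D3 (bracket A^-4 + 2A^4 - 2A^8 + A^12 - 2A^16 + A^20; 10 crossings at w = -4): V = t^-8 - 2t^-7 + t^-6 - 2t^-5 + 2t^-4 + t^-2
why: 2 classes among 3 diagrams; unequal V(t) rules out equality


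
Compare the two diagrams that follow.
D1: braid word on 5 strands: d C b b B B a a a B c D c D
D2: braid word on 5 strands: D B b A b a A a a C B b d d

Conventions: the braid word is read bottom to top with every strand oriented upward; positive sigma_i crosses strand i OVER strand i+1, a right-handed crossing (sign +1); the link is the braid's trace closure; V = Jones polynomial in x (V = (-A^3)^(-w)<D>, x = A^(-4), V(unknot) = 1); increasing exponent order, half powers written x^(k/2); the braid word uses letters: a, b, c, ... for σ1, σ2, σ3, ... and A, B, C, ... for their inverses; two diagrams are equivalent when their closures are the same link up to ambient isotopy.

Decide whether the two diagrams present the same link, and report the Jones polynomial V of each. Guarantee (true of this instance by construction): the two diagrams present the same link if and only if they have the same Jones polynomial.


same link: no
V(D1) = x + x^3 - x^4  [14 crossings, <D> = -A^-10 + A^-6 + A^2, w = +2]
D2 (bracket A^6; 14 crossings at w = +2): V = 1
note: 2 classes among 2 diagrams; unequal V(x) rules out equality


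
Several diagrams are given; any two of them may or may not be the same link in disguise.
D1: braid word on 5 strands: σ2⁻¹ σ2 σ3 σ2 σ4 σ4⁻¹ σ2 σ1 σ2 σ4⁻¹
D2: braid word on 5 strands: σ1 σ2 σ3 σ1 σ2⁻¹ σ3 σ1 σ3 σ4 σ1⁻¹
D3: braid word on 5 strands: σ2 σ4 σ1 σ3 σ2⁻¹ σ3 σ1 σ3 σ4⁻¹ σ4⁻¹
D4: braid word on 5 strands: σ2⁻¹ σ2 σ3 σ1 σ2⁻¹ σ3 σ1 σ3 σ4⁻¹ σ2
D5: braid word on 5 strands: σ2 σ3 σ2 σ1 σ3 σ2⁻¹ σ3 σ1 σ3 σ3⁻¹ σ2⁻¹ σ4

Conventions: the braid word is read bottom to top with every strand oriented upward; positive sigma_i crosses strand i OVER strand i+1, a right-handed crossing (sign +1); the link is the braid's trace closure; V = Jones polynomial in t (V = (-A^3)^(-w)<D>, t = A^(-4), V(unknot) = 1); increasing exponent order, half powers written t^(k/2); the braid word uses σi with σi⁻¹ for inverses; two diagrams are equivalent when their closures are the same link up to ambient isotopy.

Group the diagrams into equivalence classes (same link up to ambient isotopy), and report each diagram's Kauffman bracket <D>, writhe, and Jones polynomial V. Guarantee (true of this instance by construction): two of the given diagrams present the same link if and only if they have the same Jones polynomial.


classes: {D1} | {D2, D3, D4, D5}
V(D1) = t + t^3 - t^4  [10 crossings, <D> = -A^-4 + 1 + A^8, w = +4]
D2 (bracket -A^-6 + A^-2 - A^2 + 2A^6 - A^10 + A^14; 10 crossings at w = +6): V = t - t^2 + 2t^3 - t^4 + t^5 - t^6
D3 (bracket -A^-12 + A^-8 - A^-4 + 2 - A^4 + A^8; 10 crossings at w = +4): V = t - t^2 + 2t^3 - t^4 + t^5 - t^6
V(D4) = t - t^2 + 2t^3 - t^4 + t^5 - t^6  [10 crossings, <D> = -A^-12 + A^-8 - A^-4 + 2 - A^4 + A^8, w = +4]
V(D5) = t - t^2 + 2t^3 - t^4 + t^5 - t^6  [12 crossings, <D> = -A^-6 + A^-2 - A^2 + 2A^6 - A^10 + A^14, w = +6]
insight: 2 values of V(t) split the 5 diagrams


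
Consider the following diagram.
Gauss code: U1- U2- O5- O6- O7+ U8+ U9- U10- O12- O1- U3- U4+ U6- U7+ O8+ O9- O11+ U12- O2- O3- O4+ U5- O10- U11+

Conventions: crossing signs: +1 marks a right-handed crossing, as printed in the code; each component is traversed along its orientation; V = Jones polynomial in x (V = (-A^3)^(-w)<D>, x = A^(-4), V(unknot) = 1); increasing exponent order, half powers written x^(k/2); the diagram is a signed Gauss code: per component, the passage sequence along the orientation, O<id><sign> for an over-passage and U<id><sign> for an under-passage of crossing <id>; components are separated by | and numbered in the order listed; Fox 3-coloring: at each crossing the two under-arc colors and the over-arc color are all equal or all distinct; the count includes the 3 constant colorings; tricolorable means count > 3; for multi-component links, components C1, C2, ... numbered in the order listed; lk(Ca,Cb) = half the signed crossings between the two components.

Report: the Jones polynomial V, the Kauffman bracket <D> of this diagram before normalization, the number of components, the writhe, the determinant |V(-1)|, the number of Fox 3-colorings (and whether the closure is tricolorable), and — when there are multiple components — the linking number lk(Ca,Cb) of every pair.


Jones polynomial: V(x) = -x^-4 + x^-3 + x^-1
<D> = A^-8 + 1 - A^4; writhe -4
components 1, writhe -4 (12 crossings)
3-colorings: 9 of 3^12, det 3 — tricolorable
note: det 3 = |V(-1)|; divisible by 3, so tricolorable


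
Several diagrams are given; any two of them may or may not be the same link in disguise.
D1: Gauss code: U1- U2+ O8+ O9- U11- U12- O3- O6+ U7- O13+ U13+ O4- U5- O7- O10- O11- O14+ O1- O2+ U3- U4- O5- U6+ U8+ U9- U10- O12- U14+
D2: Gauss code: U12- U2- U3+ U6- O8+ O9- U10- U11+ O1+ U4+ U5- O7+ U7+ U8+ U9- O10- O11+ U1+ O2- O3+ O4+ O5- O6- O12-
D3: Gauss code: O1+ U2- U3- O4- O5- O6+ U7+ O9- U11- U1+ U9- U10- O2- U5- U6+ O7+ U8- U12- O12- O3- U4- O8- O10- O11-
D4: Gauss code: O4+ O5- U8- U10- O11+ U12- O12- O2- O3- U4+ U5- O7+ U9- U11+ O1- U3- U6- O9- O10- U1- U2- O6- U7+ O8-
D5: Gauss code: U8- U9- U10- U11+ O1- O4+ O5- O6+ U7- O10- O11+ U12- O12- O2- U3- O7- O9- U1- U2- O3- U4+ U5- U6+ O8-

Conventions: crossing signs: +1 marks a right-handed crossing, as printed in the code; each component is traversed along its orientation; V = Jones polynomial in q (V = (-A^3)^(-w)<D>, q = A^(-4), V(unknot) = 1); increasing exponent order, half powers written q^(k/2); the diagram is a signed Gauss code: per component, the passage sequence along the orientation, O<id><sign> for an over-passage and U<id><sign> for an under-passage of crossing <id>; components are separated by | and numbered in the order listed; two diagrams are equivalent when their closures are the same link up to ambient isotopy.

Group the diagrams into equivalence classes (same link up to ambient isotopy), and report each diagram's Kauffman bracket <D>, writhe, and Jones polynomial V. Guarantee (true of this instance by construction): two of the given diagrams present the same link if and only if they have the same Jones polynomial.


equivalence classes: {D1, D3, D4, D5} | {D2}
D1 (bracket A^-8 - A^-4 + 2 - A^4 + A^8 - A^12; 14 crossings at w = -4): V = -q^-6 + q^-5 - q^-4 + 2q^-3 - q^-2 + q^-1
D2 (bracket 1; 12 crossings at w = 0): V = 1
D3 (bracket A^-14 - A^-10 + 2A^-6 - A^-2 + A^2 - A^6; 12 crossings at w = -6): V = -q^-6 + q^-5 - q^-4 + 2q^-3 - q^-2 + q^-1
V(D4) = -q^-6 + q^-5 - q^-4 + 2q^-3 - q^-2 + q^-1  [12 crossings, <D> = A^-14 - A^-10 + 2A^-6 - A^-2 + A^2 - A^6, w = -6]
D5 (bracket A^-14 - A^-10 + 2A^-6 - A^-2 + A^2 - A^6; 12 crossings at w = -6): V = -q^-6 + q^-5 - q^-4 + 2q^-3 - q^-2 + q^-1
key observation: 2 values of V(q) split the 5 diagrams


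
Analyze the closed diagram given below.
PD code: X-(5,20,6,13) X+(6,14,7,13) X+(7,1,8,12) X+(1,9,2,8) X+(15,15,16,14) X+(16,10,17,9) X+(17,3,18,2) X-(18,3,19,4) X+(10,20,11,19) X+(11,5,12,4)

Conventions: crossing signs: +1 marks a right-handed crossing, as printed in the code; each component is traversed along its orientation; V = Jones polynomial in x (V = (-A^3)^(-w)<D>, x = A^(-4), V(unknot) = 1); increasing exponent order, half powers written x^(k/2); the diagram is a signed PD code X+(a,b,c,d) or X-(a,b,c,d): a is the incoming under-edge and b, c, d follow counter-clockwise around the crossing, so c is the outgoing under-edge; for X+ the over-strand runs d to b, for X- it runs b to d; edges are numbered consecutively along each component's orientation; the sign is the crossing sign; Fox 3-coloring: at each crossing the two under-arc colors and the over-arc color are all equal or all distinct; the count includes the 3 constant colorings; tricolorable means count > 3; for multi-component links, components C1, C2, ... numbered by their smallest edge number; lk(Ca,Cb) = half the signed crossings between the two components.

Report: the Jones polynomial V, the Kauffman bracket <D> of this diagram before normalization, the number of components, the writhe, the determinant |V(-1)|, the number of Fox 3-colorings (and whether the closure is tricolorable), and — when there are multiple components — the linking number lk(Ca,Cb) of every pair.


V(x) = -x^(3/2) - 2x^(7/2) + x^(9/2) - x^(11/2) + x^(13/2)
bracket: A^-8 - A^-4 + 1 - 2A^4 - A^12, w = +6
2 components, writhe +6, over 10 crossings
lk(C1,C2) = +1
det 6, colorings 9 of 3^10 — tricolorable
observation: summing lk over 1 pair gives +1


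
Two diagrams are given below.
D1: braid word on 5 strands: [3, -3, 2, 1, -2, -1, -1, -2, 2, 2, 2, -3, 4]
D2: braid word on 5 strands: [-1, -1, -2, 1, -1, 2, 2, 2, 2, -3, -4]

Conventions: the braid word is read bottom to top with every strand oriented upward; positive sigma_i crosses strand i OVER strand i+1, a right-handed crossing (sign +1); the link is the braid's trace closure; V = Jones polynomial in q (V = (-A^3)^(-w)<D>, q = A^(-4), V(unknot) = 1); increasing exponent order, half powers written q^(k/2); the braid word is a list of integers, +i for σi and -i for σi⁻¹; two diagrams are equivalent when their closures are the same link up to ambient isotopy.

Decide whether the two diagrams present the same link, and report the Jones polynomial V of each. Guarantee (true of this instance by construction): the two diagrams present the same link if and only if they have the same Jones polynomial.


equivalent: no
D1 (bracket -A^-11 + 2A^-7 - A^-3 + 2A - A^5 + A^9; 13 crossings at w = +1): V = -q^(-3/2) + q^(-1/2) - 2q^(1/2) + q^(3/2) - 2q^(5/2) + q^(7/2)
V(D2) = -q^(-3/2) - 2q^(1/2) + q^(3/2) - q^(5/2) + q^(7/2)  [11 crossings, <D> = -A^-17 + A^-13 - A^-9 + 2A^-5 + A^3, w = -1]
observation: V(q) takes 2 values over 2 diagrams, fixing the grouping


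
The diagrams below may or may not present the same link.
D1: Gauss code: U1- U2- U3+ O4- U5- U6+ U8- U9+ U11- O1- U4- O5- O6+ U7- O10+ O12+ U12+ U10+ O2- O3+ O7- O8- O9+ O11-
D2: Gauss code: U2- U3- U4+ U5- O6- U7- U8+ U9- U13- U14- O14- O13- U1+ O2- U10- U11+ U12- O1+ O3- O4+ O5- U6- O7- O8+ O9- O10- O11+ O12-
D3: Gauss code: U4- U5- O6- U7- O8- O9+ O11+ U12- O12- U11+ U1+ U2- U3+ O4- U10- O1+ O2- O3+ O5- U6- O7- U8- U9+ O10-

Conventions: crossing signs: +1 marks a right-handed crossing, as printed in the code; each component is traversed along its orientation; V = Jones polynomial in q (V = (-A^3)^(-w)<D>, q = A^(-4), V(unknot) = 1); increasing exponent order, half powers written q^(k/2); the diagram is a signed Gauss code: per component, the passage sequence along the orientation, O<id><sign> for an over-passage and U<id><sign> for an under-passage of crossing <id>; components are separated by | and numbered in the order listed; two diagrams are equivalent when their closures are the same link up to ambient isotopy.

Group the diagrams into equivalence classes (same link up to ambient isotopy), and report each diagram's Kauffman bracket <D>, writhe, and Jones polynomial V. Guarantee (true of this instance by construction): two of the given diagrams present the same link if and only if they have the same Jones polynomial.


classes: {D1} | {D2, D3}
V(D1) = -q^-4 + q^-3 + q^-1  [12 crossings, <D> = A^-2 + A^6 - A^10, w = -2]
D2 (bracket A^-14 - A^-10 + 2A^-6 - A^-2 + A^2 - A^6; 14 crossings at w = -6): V = -q^-6 + q^-5 - q^-4 + 2q^-3 - q^-2 + q^-1
V(D3) = -q^-6 + q^-5 - q^-4 + 2q^-3 - q^-2 + q^-1  (w -4, c 12, <D> = A^-8 - A^-4 + 2 - A^4 + A^8 - A^12)
insight: 2 classes among 3 diagrams; unequal V(q) rules out equality


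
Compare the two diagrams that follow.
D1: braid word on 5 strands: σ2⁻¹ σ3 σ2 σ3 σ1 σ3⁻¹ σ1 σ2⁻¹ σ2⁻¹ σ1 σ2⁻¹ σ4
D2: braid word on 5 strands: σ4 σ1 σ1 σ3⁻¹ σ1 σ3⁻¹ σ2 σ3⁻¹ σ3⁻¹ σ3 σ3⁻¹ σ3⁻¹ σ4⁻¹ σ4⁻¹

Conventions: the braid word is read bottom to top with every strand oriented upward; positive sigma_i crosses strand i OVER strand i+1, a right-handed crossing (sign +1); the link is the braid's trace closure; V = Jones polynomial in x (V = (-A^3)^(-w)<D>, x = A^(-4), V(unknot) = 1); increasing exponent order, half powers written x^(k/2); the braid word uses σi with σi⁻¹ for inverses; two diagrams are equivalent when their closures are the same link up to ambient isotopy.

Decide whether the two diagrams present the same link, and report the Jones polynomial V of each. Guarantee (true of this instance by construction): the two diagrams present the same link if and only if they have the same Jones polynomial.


same link: no
V(D1) = -x^-3 + 2x^-2 - 2x^-1 + 3 - 2x + 2x^2 - x^3  [12 crossings, <D> = -A^-6 + 2A^-2 - 2A^2 + 3A^6 - 2A^10 + 2A^14 - A^18, w = +2]
V(D2) = -x^-6 + x^-5 - 2x^-4 + 3x^-3 - 2x^-2 + 3x^-1 - 1 + x - x^2  (w -2, c 14, <D> = -A^-14 + A^-10 - A^-6 + 3A^-2 - 2A^2 + 3A^6 - 2A^10 + A^14 - A^18)
note: 2 values of V(x) split the 2 diagrams


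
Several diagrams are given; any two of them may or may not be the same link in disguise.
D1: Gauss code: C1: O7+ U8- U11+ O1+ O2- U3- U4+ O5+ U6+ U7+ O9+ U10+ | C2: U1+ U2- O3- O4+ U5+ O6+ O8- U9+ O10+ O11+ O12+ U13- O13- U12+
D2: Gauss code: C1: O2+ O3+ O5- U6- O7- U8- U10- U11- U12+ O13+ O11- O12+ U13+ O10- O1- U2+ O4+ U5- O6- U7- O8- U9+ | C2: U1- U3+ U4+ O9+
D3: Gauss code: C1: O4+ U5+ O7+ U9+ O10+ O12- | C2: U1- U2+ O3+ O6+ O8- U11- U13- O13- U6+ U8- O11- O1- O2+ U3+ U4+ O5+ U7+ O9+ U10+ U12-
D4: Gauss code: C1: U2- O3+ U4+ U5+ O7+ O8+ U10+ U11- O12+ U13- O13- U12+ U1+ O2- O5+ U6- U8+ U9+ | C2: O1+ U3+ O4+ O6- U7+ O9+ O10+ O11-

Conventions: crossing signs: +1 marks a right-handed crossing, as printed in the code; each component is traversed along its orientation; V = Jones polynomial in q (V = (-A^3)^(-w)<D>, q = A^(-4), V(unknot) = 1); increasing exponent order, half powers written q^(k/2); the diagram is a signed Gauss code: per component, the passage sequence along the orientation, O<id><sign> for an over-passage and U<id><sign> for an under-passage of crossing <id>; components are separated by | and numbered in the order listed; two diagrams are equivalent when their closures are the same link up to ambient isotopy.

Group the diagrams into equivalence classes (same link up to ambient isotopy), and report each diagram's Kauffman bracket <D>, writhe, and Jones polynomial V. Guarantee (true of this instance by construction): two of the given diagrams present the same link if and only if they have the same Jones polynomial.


classes: {D1, D4} | {D2} | {D3}
V(D1) = -q^(3/2) + q^(5/2) - 3q^(7/2) + 2q^(9/2) - 2q^(11/2) + 2q^(13/2) - q^(15/2)  [13 crossings, <D> = A^-15 - 2A^-11 + 2A^-7 - 2A^-3 + 3A - A^5 + A^9, w = +5]
V(D2) = q^(-7/2) - q^(-5/2) + q^(-3/2) - 2q^(-1/2) - q^(3/2)  (w -1, c 13, <D> = A^-9 + 2A^-1 - A^3 + A^7 - A^11)
V(D3) = -q^(3/2) - q^(7/2) + q^(9/2) - q^(11/2)  [13 crossings, <D> = A^-13 - A^-9 + A^-5 + A^3, w = +3]
V(D4) = -q^(3/2) + q^(5/2) - 3q^(7/2) + 2q^(9/2) - 2q^(11/2) + 2q^(13/2) - q^(15/2)  [13 crossings, <D> = A^-15 - 2A^-11 + 2A^-7 - 2A^-3 + 3A - A^5 + A^9, w = +5]
note: comparing 4 Jones polynomials yields 3 groups


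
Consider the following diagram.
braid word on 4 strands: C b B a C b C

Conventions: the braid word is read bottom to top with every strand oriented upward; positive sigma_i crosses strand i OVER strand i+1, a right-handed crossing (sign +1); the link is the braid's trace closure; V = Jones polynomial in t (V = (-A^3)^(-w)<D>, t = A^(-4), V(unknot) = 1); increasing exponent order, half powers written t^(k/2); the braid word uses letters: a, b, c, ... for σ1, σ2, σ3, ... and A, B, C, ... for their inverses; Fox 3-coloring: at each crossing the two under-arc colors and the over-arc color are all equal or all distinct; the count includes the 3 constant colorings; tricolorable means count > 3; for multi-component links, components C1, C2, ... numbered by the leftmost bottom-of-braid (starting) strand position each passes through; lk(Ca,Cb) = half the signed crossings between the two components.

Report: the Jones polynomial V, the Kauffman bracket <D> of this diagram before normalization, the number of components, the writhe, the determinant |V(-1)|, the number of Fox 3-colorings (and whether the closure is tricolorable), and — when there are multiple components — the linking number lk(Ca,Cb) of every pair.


V(t) = -t^-4 + t^-3 + t^-1
bracket: -A - A^9 + A^13, w = -1
1 component, writhe -1, over 7 crossings
det 3, colorings 9 of 3^7 — tricolorable
observation: inverse pairs cancel, leaving σ3⁻¹ σ1 σ3⁻¹ σ2 σ3⁻¹


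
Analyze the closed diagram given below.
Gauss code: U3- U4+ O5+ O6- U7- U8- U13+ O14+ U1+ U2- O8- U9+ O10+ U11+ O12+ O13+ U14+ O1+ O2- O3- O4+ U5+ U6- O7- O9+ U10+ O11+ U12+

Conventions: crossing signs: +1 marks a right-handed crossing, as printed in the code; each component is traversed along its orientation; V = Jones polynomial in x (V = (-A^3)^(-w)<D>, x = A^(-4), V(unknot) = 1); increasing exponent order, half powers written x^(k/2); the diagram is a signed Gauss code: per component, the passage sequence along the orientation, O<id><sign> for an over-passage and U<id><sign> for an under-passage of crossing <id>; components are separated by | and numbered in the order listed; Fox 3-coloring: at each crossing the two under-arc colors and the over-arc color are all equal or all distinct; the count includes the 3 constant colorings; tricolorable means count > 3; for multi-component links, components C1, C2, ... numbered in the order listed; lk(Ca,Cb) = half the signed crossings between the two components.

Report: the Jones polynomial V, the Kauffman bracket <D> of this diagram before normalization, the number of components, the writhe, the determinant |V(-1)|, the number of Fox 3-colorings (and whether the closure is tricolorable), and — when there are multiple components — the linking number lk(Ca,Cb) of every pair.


Jones polynomial: V(x) = x^2 + x^4 - x^5 + x^6 - x^7
<D> = -A^-16 + A^-12 - A^-8 + A^-4 + A^4; writhe +4
components 1, writhe +4 (14 crossings)
3-colorings: 3 of 3^14, det 5 — not tricolorable
note: |V(-1)| = 5: so not tricolorable, since 3 does not divide 5


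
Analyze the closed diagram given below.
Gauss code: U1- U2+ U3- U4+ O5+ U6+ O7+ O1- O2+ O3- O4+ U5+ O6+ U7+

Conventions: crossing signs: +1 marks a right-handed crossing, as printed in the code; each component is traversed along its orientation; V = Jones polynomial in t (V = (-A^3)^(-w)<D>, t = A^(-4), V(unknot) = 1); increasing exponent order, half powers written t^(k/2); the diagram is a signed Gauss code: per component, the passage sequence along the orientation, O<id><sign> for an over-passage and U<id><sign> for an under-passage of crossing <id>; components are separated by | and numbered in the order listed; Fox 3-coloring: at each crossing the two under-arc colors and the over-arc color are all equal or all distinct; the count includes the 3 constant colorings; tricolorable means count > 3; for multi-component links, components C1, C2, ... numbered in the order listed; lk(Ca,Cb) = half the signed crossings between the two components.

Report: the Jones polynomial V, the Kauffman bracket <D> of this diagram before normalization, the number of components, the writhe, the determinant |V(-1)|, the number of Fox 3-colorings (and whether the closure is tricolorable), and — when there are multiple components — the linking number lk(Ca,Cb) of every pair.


V = t + t^3 - t^4
<D> = A^-7 - A^-3 - A^5 (w = +3)
1 component over 7 crossings, w = +3
9 Fox colorings among 3^7, |V(-1)| = 3: tricolorable
why: det 3 = |V(-1)|; divisible by 3, so tricolorable


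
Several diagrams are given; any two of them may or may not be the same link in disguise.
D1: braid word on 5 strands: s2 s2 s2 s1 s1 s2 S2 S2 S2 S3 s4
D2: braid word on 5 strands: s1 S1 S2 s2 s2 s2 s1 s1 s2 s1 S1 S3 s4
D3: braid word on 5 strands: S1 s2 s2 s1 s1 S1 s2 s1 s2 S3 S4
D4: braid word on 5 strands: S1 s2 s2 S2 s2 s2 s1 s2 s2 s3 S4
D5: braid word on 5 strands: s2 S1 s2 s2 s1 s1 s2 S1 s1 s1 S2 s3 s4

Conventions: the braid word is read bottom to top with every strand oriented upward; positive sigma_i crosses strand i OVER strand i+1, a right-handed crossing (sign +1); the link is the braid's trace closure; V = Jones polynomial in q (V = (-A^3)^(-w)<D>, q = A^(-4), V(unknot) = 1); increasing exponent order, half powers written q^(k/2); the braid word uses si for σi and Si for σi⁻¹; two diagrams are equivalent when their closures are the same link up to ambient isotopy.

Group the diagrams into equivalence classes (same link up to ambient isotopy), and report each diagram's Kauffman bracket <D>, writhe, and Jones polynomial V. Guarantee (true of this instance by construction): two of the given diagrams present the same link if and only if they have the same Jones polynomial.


grouping into links: {D1} | {D2, D3, D4, D5}
V(D1) = -q^(1/2) - q^(5/2)  (w +3, c 11, <D> = A^-1 + A^7)
V(D2) = -q^(3/2) - 2q^(7/2) + q^(9/2) - q^(11/2) + q^(13/2)  [13 crossings, <D> = -A^-11 + A^-7 - A^-3 + 2A + A^9, w = +5]
D3 (bracket -A^-17 + A^-13 - A^-9 + 2A^-5 + A^3; 11 crossings at w = +3): V = -q^(3/2) - 2q^(7/2) + q^(9/2) - q^(11/2) + q^(13/2)
V(D4) = -q^(3/2) - 2q^(7/2) + q^(9/2) - q^(11/2) + q^(13/2)  [11 crossings, <D> = -A^-11 + A^-7 - A^-3 + 2A + A^9, w = +5]
D5 (bracket -A^-5 + A^-1 - A^3 + 2A^7 + A^15; 13 crossings at w = +7): V = -q^(3/2) - 2q^(7/2) + q^(9/2) - q^(11/2) + q^(13/2)
why: V(q) takes 2 values over 5 diagrams, fixing the grouping


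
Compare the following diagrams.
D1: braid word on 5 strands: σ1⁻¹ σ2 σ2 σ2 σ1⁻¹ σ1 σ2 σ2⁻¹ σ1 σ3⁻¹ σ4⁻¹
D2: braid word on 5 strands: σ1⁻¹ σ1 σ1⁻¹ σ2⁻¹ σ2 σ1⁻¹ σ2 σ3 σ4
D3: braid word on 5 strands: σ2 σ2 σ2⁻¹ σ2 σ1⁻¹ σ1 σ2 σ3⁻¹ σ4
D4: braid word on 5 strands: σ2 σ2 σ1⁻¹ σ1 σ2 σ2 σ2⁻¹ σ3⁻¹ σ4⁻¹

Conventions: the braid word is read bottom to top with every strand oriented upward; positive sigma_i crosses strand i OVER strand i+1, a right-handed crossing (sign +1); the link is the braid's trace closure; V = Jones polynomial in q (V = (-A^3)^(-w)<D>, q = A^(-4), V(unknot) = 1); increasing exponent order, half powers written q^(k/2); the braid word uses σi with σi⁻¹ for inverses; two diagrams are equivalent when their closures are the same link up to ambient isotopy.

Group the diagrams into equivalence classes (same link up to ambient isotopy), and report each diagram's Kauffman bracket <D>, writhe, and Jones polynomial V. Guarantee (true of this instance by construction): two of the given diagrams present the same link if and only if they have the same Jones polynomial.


classes: {D1, D3, D4} | {D2}
V(D1) = -q^(1/2) - q^(3/2) - q^(5/2) + q^(9/2)  [11 crossings, <D> = -A^-15 + A^-7 + A^-3 + A, w = +1]
V(D2) = -q^(-5/2) - q^(-1/2)  [9 crossings, <D> = A^5 + A^13, w = +1]
D3 (bracket -A^-9 + A^-1 + A^3 + A^7; 9 crossings at w = +3): V = -q^(1/2) - q^(3/2) - q^(5/2) + q^(9/2)
V(D4) = -q^(1/2) - q^(3/2) - q^(5/2) + q^(9/2)  (w +1, c 9, <D> = -A^-15 + A^-7 + A^-3 + A)
note: 2 values of V(q) split the 4 diagrams


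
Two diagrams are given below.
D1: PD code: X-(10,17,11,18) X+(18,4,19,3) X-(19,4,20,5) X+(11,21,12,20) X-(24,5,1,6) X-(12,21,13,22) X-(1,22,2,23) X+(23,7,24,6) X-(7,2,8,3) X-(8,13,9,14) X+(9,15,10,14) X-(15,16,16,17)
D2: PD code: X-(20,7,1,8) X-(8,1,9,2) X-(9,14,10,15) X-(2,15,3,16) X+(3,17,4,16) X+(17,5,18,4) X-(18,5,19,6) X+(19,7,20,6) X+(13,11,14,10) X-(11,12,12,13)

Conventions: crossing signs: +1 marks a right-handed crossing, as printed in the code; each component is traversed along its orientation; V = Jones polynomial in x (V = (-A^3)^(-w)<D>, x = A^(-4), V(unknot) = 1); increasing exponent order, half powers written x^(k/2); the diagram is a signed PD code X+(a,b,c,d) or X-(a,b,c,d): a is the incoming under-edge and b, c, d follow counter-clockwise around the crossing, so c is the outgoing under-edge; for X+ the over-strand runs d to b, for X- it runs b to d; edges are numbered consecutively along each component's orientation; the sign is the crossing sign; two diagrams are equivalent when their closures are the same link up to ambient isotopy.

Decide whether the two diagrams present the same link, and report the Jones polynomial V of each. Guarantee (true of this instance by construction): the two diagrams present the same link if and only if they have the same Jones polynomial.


same link: yes
V(D1) = 1  [12 crossings, <D> = A^-12, w = -4]
V(D2) = 1  [10 crossings, <D> = A^-6, w = -2]
insight: Reidemeister moves carry D1 (12 crossings) to D2 (10)
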